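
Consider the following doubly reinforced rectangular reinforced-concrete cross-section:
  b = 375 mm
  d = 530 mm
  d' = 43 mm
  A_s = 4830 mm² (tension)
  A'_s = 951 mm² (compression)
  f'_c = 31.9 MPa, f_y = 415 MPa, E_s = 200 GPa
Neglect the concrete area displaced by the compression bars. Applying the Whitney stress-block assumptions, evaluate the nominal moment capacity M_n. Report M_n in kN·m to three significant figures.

Assume both tension and compression steel yield.
Net tension couple steel: A_s − A'_s = 3879 mm².
a = (A_s − A'_s) f_y / (0.85 f'_c b) = 1609785/(0.85 × 31.9 × 375) = 158.32 mm.
c = a/β₁ = 158.32/0.822 = 192.60 mm; ε'_s = 0.003(c − d')/c = 0.0023 ≥ f_y/E_s = 0.0021, so compression steel does yield.
M_n = (A_s − A'_s) f_y (d − a/2) + A'_s f_y (d − d') = [1609785 × (530 − 79.16) + 394665 × (530 − 43)] × 10⁻⁶ = 725.76 + 192.20 = 917.96 kN·m.

M_n ≈ 918 kN·m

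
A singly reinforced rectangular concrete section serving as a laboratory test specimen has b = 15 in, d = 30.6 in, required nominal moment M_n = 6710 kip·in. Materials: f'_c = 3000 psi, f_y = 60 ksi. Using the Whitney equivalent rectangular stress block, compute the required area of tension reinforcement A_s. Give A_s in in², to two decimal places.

From M_n = 0.85 f'_c a b (d − a/2):
a = d − √(d² − 2M_n/(0.85 f'_c b)) = 30.6 − √(30.6² − 2 × 6710/(0.85 × 3 × 15)) = 6.403 in.
A_s = 0.85 f'_c a b / f_y = 0.85 × 3 × 6.403 × 15 / 60 = 4.082 in².

A_s ≈ 4.08 in²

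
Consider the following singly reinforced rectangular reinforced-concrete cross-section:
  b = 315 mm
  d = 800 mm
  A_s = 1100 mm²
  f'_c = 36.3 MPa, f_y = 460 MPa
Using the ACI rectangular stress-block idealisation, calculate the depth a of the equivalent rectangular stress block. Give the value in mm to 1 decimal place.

a ≈ 52.1 mm

T = A_s f_y = 1100 × 460 = 506000 N = 506 kN.
Setting C = 0.85 f'_c a b equal to T: a = 506000/(0.85 × 36.3 × 315) = 52.1 mm.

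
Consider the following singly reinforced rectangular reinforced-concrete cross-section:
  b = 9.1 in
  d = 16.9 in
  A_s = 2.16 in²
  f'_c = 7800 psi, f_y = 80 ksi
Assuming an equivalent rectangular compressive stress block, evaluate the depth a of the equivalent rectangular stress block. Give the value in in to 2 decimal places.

T = A_s f_y = 2.16 × 80 = 172.8 kips.
a = T/(0.85 f'_c b) = 172.8/(0.85 × 7.8 × 9.1) = 2.86 in.

a ≈ 2.86 in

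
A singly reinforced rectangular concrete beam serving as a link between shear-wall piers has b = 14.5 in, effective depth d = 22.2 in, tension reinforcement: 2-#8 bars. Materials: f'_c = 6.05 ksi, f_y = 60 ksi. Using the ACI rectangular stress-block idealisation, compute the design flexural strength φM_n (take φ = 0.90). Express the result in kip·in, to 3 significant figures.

φM_n ≈ 1840 kip·in

A_s = 2 × 0.79 = 1.58 in².
T = A_s f_y = 1.58 × 60 = 94.8 kips.
a = T/(0.85 f'_c b) = 94.8/(0.85 × 6.05 × 14.5) = 1.271 in.
M_n = T(d − a/2) = 94.8 × (22.2 − 0.6355) = 2044.3 kip·in.
φM_n = 0.90 × 2044.3 = 1839.9 kip·in.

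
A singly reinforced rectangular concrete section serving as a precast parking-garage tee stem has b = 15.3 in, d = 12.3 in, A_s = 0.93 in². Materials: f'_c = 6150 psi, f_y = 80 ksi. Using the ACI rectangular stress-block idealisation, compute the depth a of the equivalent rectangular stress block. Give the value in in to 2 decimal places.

a ≈ 0.93 in

T = A_s f_y = 0.93 × 80 = 74.4 kips.
a = T/(0.85 f'_c b) = 74.4/(0.85 × 6.15 × 15.3) = 0.93 in.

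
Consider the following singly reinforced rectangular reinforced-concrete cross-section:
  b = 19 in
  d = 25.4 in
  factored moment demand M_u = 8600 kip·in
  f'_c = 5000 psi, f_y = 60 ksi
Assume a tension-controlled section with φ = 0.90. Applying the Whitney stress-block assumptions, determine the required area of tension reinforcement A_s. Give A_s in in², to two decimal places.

M_n = M_u/φ = 8600/0.90 = 9555.56 kip·in.
From M_n = 0.85 f'_c a b (d − a/2):
a = d − √(d² − 2M_n/(0.85 f'_c b)) = 25.4 − √(25.4² − 2 × 9555.56/(0.85 × 5 × 19)) = 5.189 in.
A_s = 0.85 f'_c a b / f_y = 0.85 × 5 × 5.189 × 19 / 60 = 6.984 in².

A_s ≈ 6.98 in²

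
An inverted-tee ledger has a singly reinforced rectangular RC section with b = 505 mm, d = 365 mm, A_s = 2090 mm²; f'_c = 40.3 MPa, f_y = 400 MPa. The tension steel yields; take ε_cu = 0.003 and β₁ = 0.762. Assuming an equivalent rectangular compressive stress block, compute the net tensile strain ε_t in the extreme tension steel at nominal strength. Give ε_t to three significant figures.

a = A_s f_y/(0.85 f'_c b) = 48.33 mm.
β₁ = 0.762, so c = a/β₁ = 48.33/0.762 = 63.43 mm.
From the linear strain diagram with ε_cu = 0.003: ε_t = 0.003 (d − c)/c = 0.003 × (365 − 63.43)/63.43 = 0.0143.
Since ε_t ≥ 0.005, the section is tension-controlled.

ε_t ≈ 0.0143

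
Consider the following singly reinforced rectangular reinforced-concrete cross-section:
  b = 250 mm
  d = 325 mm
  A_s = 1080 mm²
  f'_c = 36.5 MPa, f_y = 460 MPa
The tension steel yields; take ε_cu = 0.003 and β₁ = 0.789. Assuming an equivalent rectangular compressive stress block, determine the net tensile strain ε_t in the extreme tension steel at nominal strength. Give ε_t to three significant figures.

a = A_s f_y/(0.85 f'_c b) = 64.05 mm.
β₁ = 0.789, so c = a/β₁ = 64.05/0.789 = 81.18 mm.
From the linear strain diagram with ε_cu = 0.003: ε_t = 0.003 (d − c)/c = 0.003 × (325 − 81.18)/81.18 = 0.00901.
Since ε_t ≥ 0.005, the section is tension-controlled.

ε_t ≈ 0.00901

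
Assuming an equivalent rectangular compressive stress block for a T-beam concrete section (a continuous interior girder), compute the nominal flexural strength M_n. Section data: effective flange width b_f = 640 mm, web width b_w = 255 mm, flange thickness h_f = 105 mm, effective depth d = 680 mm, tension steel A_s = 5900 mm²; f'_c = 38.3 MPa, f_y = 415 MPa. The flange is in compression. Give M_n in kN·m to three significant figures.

Tension: T = A_s f_y = 5900 × 415 = 2448500 N.
Try a within the flange: a = T/(0.85 f'_c b_f) = 2448500/(0.85 × 38.3 × 640) = 117.52 mm.
a = 117.52 > h_f = 105 mm: the block extends into the web. Split into flange-overhang and web parts.
C_f = 0.85 f'_c (b_f − b_w) h_f = 0.85 × 38.3 × (640 − 255) × 105 = 1316036 N.
Remaining web compression depth: a_w = (T − C_f)/(0.85 f'_c b_w) = (2448500 − 1316036)/(0.85 × 38.3 × 255) = 136.42 mm.
M_n = C_f(d − h_f/2) + (T − C_f)(d − a_w/2) = 1316036 × (680 − 52.5) + 1132464 × (680 − 68.21) = 825.81 + 692.83 = 1518.64 × 10⁶ N·mm.
M_n = 1518.64 kN·m.

M_n ≈ 1520 kN·m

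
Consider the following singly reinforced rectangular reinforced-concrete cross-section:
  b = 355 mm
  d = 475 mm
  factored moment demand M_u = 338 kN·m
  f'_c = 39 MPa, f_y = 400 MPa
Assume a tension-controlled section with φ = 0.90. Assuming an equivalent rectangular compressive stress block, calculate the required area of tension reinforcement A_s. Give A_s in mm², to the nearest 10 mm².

M_n = M_u/φ = 338/0.90 = 375.556 kN·m.
With M_n = 0.85 f'_c a b (d − a/2), solve the quadratic for a:
a = d − √(d² − 2M_n/(0.85 f'_c b)) = 475 − √(475² − 2 × 375.556×10⁶/(0.85 × 39 × 355)) = 72.76 mm.
A_s = 0.85 f'_c a b / f_y = 0.85 × 39 × 72.76 × 355 / 400 = 2140.6 mm².

A_s ≈ 2140 mm²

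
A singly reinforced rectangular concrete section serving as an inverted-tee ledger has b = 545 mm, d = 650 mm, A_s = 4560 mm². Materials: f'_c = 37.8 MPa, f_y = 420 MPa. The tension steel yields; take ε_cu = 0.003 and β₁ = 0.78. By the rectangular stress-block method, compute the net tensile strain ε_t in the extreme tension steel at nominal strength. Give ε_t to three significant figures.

a = A_s f_y/(0.85 f'_c b) = 109.37 mm.
β₁ = 0.78, so c = a/β₁ = 109.37/0.78 = 140.22 mm.
From the linear strain diagram with ε_cu = 0.003: ε_t = 0.003 (d − c)/c = 0.003 × (650 − 140.22)/140.22 = 0.0109.
Since ε_t ≥ 0.005, the section is tension-controlled.

ε_t ≈ 0.0109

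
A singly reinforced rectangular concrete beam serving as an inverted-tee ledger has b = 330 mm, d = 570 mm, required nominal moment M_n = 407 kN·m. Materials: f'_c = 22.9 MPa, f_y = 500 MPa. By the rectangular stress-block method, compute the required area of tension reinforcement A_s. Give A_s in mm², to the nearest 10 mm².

With M_n = 0.85 f'_c a b (d − a/2), solve the quadratic for a:
a = d − √(d² − 2M_n/(0.85 f'_c b)) = 570 − √(570² − 2 × 407×10⁶/(0.85 × 22.9 × 330)) = 124.83 mm.
A_s = 0.85 f'_c a b / f_y = 0.85 × 22.9 × 124.83 × 330 / 500 = 1603.7 mm².

A_s ≈ 1600 mm²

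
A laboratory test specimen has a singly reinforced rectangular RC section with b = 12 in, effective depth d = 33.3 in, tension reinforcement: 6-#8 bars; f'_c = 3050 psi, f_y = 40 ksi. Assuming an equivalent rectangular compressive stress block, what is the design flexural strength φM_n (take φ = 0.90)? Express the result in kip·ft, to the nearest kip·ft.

φM_n ≈ 430 kip·ft

A_s = 6 × 0.79 = 4.74 in².
T = A_s f_y = 4.74 × 40 = 189.6 kips.
a = T/(0.85 f'_c b) = 189.6/(0.85 × 3.05 × 12) = 6.095 in.
M_n = T(d − a/2) = 189.6 × (33.3 − 3.0475) = 5735.9 kip·in = 5735.9/12 = 477.99 kip·ft.
φM_n = 0.90 × 477.99 = 430.19 kip·ft.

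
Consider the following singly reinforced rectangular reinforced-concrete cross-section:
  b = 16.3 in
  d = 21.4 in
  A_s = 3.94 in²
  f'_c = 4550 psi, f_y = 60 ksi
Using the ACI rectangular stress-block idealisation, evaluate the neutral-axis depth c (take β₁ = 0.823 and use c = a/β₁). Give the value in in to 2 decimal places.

T = A_s f_y = 3.94 × 60 = 236.4 kips.
a = T/(0.85 f'_c b) = 236.4/(0.85 × 4.55 × 16.3) = 3.7500 in.
With β₁ = 0.823, c = a/β₁ = 3.7500/0.823 = 4.56 in.

c ≈ 4.56 in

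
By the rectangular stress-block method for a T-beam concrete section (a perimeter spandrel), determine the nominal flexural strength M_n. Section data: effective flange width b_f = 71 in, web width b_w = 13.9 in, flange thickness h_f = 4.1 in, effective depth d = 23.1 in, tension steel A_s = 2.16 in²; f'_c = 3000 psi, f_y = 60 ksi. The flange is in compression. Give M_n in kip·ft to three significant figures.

Tension: T = A_s f_y = 2.16 × 60 = 129.6 kips.
Try a within the flange: a = T/(0.85 f'_c b_f) = 129.6/(0.85 × 3 × 71) = 0.716 in.
Since a = 0.716 ≤ h_f = 4.1 in, the stress block lies entirely in the flange; analyse as a rectangular beam of width b_f.
M_n = T(d − a/2) = 129.6 × (23.1 − 0.358) = 2947.4 kip·in.
M_n = 2947.4/12 = 245.62 kip·ft.

M_n ≈ 246 kip·ft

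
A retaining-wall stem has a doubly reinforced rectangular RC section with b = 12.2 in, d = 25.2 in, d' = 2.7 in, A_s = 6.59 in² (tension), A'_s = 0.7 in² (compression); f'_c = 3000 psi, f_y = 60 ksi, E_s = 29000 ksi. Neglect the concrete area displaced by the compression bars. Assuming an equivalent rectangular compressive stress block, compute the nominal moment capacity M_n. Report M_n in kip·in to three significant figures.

M_n ≈ 7840 kip·in

Assume both steels yield.
a = (A_s − A'_s) f_y/(0.85 f'_c b) = (6.59 − 0.7) × 60/(0.85 × 3 × 12.2) = 11.360 in.
c = a/β₁ = 11.360/0.85 = 13.365 in; ε'_s = 0.003(c − d')/c = 0.0024 ≥ ε_y = 0.0021, so the compression steel yields.
M_n = (A_s − A'_s) f_y (d − a/2) + A'_s f_y (d − d') = 353.4 × (25.2 − 5.68) + 42 × (25.2 − 2.7) = 6898.4 + 945.0 = 7843.4 kip·in.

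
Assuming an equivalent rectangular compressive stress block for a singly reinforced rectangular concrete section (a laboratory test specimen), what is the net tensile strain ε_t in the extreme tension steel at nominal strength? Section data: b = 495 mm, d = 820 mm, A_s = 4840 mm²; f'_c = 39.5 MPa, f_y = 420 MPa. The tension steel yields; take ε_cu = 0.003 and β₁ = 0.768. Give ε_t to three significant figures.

a = A_s f_y/(0.85 f'_c b) = 122.31 mm.
β₁ = 0.768, so c = a/β₁ = 122.31/0.768 = 159.26 mm.
From the linear strain diagram with ε_cu = 0.003: ε_t = 0.003 (d − c)/c = 0.003 × (820 − 159.26)/159.26 = 0.0124.
Since ε_t ≥ 0.005, the section is tension-controlled.

ε_t ≈ 0.0124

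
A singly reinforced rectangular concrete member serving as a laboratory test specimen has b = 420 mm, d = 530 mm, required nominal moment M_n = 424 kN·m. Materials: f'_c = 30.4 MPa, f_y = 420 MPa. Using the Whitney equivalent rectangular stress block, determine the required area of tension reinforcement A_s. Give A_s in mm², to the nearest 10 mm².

With M_n = 0.85 f'_c a b (d − a/2), solve the quadratic for a:
a = d − √(d² − 2M_n/(0.85 f'_c b)) = 530 − √(530² − 2 × 424×10⁶/(0.85 × 30.4 × 420)) = 79.71 mm.
A_s = 0.85 f'_c a b / f_y = 0.85 × 30.4 × 79.71 × 420 / 420 = 2059.7 mm².

A_s ≈ 2060 mm²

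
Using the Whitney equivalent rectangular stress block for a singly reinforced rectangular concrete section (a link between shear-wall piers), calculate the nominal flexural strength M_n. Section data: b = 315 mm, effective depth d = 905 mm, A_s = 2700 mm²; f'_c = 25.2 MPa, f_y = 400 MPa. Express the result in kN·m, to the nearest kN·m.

T = A_s f_y = 2700 × 400 = 1080000 N = 1080 kN.
From C = T: a = T/(0.85 f'_c b) = 1080000/(0.85 × 25.2 × 315) = 160.06 mm.
M_n = T(d − a/2) = 1080 kN × (905 − 80.03) mm = 890.97 kN·m.

M_n ≈ 891 kN·m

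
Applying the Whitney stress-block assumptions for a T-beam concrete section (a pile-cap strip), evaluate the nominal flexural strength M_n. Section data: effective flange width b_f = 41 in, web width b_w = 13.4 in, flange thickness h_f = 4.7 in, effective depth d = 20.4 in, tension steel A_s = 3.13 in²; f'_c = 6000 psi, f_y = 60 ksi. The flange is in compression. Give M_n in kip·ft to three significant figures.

Tension: T = A_s f_y = 3.13 × 60 = 187.8 kips.
Try a within the flange: a = T/(0.85 f'_c b_f) = 187.8/(0.85 × 6 × 41) = 0.898 in.
Since a = 0.898 ≤ h_f = 4.7 in, the stress block lies entirely in the flange; analyse as a rectangular beam of width b_f.
M_n = T(d − a/2) = 187.8 × (20.4 − 0.449) = 3746.8 kip·in.
M_n = 3746.8/12 = 312.23 kip·ft.

M_n ≈ 312 kip·ft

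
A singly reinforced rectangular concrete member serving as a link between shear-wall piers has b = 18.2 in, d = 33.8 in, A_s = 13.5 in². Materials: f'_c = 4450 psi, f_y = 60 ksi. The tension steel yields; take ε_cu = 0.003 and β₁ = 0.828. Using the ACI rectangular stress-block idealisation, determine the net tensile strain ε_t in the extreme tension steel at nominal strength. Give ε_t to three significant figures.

ε_t ≈ 0.00414

a = A_s f_y/(0.85 f'_c b) = 11.766 in.
β₁ = 0.828, so c = a/β₁ = 11.766/0.828 = 14.210 in.
From the linear strain diagram with ε_cu = 0.003: ε_t = 0.003 (d − c)/c = 0.003 × (33.8 − 14.210)/14.210 = 0.00414.
ε_t is between 0.004 and 0.005 — transition zone.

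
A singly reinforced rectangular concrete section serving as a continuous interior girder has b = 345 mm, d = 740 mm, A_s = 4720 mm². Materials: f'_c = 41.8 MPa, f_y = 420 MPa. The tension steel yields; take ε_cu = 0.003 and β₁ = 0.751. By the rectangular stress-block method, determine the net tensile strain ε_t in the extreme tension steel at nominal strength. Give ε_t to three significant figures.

a = A_s f_y/(0.85 f'_c b) = 161.72 mm.
β₁ = 0.751, so c = a/β₁ = 161.72/0.751 = 215.34 mm.
From the linear strain diagram with ε_cu = 0.003: ε_t = 0.003 (d − c)/c = 0.003 × (740 − 215.34)/215.34 = 0.00731.
Since ε_t ≥ 0.005, the section is tension-controlled.

ε_t ≈ 0.00731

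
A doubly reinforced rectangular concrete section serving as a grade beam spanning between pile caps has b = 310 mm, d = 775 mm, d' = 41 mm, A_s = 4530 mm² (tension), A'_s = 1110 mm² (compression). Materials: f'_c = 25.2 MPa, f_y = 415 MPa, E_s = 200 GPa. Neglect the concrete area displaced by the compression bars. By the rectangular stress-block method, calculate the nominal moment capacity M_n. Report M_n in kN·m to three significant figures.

M_n ≈ 1290 kN·m

Assume both tension and compression steel yield.
Net tension couple steel: A_s − A'_s = 3420 mm².
a = (A_s − A'_s) f_y / (0.85 f'_c b) = 1419300/(0.85 × 25.2 × 310) = 213.74 mm.
c = a/β₁ = 213.74/0.85 = 251.46 mm; ε'_s = 0.003(c − d')/c = 0.0025 ≥ f_y/E_s = 0.0021, so compression steel does yield.
M_n = (A_s − A'_s) f_y (d − a/2) + A'_s f_y (d − d') = [1419300 × (775 − 106.87) + 460650 × (775 − 41)] × 10⁻⁶ = 948.28 + 338.12 = 1286.40 kN·m.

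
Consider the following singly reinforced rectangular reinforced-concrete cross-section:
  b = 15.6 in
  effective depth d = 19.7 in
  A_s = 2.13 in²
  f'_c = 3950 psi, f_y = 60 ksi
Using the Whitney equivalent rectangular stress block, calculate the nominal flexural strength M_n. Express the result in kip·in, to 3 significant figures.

M_n ≈ 2360 kip·in

T = A_s f_y = 2.13 × 60 = 127.8 kips.
a = T/(0.85 f'_c b) = 127.8/(0.85 × 3.95 × 15.6) = 2.440 in.
M_n = T(d − a/2) = 127.8 × (19.7 − 1.22) = 2361.7 kip·in.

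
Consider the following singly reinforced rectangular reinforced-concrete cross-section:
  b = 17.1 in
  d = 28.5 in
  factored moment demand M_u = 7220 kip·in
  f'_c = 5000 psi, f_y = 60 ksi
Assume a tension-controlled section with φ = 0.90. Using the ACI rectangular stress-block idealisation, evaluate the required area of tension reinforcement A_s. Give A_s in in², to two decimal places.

A_s ≈ 5.06 in²

M_n = M_u/φ = 7220/0.90 = 8022.22 kip·in.
From M_n = 0.85 f'_c a b (d − a/2):
a = d − √(d² − 2M_n/(0.85 f'_c b)) = 28.5 − √(28.5² − 2 × 8022.22/(0.85 × 5 × 17.1)) = 4.180 in.
A_s = 0.85 f'_c a b / f_y = 0.85 × 5 × 4.180 × 17.1 / 60 = 5.063 in².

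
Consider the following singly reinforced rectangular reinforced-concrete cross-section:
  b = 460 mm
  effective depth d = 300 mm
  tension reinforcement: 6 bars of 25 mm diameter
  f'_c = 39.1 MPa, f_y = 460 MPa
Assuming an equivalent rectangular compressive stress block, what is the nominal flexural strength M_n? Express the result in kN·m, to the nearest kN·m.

A_s = 6 × 491 = 2946 mm².
T = A_s f_y = 2946 × 460 = 1355160 N = 1355.16 kN.
From C = T: a = T/(0.85 f'_c b) = 1355160/(0.85 × 39.1 × 460) = 88.64 mm.
M_n = T(d − a/2) = 1355.16 kN × (300 − 44.32) mm = 346.49 kN·m.

M_n ≈ 346 kN·m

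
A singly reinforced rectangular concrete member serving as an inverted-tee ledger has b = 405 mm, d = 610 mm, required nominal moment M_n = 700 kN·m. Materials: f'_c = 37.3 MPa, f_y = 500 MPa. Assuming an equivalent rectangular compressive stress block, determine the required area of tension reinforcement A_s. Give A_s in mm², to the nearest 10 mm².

A_s ≈ 2490 mm²

With M_n = 0.85 f'_c a b (d − a/2), solve the quadratic for a:
a = d − √(d² − 2M_n/(0.85 f'_c b)) = 610 − √(610² − 2 × 700×10⁶/(0.85 × 37.3 × 405)) = 97.10 mm.
A_s = 0.85 f'_c a b / f_y = 0.85 × 37.3 × 97.10 × 405 / 500 = 2493.6 mm².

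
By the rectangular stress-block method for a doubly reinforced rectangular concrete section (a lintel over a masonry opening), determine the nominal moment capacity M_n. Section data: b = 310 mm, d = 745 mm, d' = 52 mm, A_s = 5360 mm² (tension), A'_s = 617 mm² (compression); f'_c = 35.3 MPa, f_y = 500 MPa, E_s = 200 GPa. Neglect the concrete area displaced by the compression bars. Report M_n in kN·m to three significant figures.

M_n ≈ 1680 kN·m

Assume both tension and compression steel yield.
Net tension couple steel: A_s − A'_s = 4743 mm².
a = (A_s − A'_s) f_y / (0.85 f'_c b) = 2371500/(0.85 × 35.3 × 310) = 254.96 mm.
c = a/β₁ = 254.96/0.798 = 319.50 mm; ε'_s = 0.003(c − d')/c = 0.0025 ≥ f_y/E_s = 0.0025, so compression steel does yield.
M_n = (A_s − A'_s) f_y (d − a/2) + A'_s f_y (d − d') = [2371500 × (745 − 127.48) + 308500 × (745 − 52)] × 10⁻⁶ = 1464.45 + 213.79 = 1678.24 kN·m.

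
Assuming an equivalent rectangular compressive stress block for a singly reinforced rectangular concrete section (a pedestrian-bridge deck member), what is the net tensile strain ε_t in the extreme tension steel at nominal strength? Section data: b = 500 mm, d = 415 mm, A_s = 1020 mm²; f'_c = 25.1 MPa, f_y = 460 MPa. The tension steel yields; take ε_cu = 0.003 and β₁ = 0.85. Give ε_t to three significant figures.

ε_t ≈ 0.0211

a = A_s f_y/(0.85 f'_c b) = 43.98 mm.
β₁ = 0.85, so c = a/β₁ = 43.98/0.85 = 51.74 mm.
From the linear strain diagram with ε_cu = 0.003: ε_t = 0.003 (d − c)/c = 0.003 × (415 − 51.74)/51.74 = 0.0211.
Since ε_t ≥ 0.005, the section is tension-controlled.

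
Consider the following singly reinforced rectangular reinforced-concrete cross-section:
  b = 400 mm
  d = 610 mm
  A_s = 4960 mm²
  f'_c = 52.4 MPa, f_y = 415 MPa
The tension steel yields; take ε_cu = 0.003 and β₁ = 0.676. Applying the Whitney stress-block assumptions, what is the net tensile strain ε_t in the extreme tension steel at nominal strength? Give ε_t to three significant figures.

ε_t ≈ 0.00771

a = A_s f_y/(0.85 f'_c b) = 115.54 mm.
β₁ = 0.676, so c = a/β₁ = 115.54/0.676 = 170.92 mm.
From the linear strain diagram with ε_cu = 0.003: ε_t = 0.003 (d − c)/c = 0.003 × (610 − 170.92)/170.92 = 0.00771.
Since ε_t ≥ 0.005, the section is tension-controlled.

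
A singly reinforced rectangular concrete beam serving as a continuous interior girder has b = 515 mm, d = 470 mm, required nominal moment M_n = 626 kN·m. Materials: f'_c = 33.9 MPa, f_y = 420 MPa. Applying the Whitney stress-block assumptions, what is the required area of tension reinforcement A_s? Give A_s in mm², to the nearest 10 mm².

With M_n = 0.85 f'_c a b (d − a/2), solve the quadratic for a:
a = d − √(d² − 2M_n/(0.85 f'_c b)) = 470 − √(470² − 2 × 626×10⁶/(0.85 × 33.9 × 515)) = 100.50 mm.
A_s = 0.85 f'_c a b / f_y = 0.85 × 33.9 × 100.50 × 515 / 420 = 3550.9 mm².

A_s ≈ 3550 mm²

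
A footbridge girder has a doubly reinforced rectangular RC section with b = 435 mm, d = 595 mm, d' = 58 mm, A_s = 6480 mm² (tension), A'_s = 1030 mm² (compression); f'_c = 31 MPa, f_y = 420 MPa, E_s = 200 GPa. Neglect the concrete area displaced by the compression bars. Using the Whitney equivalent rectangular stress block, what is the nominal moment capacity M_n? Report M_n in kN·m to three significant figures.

Assume both tension and compression steel yield.
Net tension couple steel: A_s − A'_s = 5450 mm².
a = (A_s − A'_s) f_y / (0.85 f'_c b) = 2289000/(0.85 × 31 × 435) = 199.70 mm.
c = a/β₁ = 199.70/0.829 = 240.89 mm; ε'_s = 0.003(c − d')/c = 0.0023 ≥ f_y/E_s = 0.0021, so compression steel does yield.
M_n = (A_s − A'_s) f_y (d − a/2) + A'_s f_y (d − d') = [2289000 × (595 − 99.85) + 432600 × (595 − 58)] × 10⁻⁶ = 1133.40 + 232.31 = 1365.71 kN·m.

M_n ≈ 1370 kN·m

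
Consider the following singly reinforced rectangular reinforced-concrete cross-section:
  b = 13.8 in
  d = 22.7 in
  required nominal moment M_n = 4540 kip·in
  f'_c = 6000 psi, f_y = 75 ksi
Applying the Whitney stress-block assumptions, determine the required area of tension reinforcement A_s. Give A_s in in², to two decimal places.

From M_n = 0.85 f'_c a b (d − a/2):
a = d − √(d² − 2M_n/(0.85 f'_c b)) = 22.7 − √(22.7² − 2 × 4540/(0.85 × 6 × 13.8)) = 3.046 in.
A_s = 0.85 f'_c a b / f_y = 0.85 × 6 × 3.046 × 13.8 / 75 = 2.858 in².

A_s ≈ 2.86 in²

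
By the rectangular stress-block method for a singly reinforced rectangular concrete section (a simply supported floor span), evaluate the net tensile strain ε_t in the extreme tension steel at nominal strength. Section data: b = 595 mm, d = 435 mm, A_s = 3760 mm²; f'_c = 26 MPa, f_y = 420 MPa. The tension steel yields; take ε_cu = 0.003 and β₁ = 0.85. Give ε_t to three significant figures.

ε_t ≈ 0.00624

a = A_s f_y/(0.85 f'_c b) = 120.10 mm.
β₁ = 0.85, so c = a/β₁ = 120.10/0.85 = 141.29 mm.
From the linear strain diagram with ε_cu = 0.003: ε_t = 0.003 (d − c)/c = 0.003 × (435 − 141.29)/141.29 = 0.00624.
Since ε_t ≥ 0.005, the section is tension-controlled.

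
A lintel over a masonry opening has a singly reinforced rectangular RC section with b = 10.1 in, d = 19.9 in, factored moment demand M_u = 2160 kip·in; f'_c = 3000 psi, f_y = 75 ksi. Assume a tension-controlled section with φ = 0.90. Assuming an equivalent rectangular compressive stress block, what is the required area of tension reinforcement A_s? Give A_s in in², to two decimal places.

M_n = M_u/φ = 2160/0.90 = 2400 kip·in.
From M_n = 0.85 f'_c a b (d − a/2):
a = d − √(d² − 2M_n/(0.85 f'_c b)) = 19.9 − √(19.9² − 2 × 2400/(0.85 × 3 × 10.1)) = 5.421 in.
A_s = 0.85 f'_c a b / f_y = 0.85 × 3 × 5.421 × 10.1 / 75 = 1.862 in².

A_s ≈ 1.86 in²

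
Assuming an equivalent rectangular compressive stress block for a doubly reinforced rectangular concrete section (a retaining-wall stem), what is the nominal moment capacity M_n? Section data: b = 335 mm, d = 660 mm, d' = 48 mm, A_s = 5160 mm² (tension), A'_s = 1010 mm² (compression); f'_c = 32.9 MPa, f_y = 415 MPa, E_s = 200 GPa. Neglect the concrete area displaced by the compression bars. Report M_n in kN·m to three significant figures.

M_n ≈ 1230 kN·m

Assume both tension and compression steel yield.
Net tension couple steel: A_s − A'_s = 4150 mm².
a = (A_s − A'_s) f_y / (0.85 f'_c b) = 1722250/(0.85 × 32.9 × 335) = 183.84 mm.
c = a/β₁ = 183.84/0.815 = 225.57 mm; ε'_s = 0.003(c − d')/c = 0.0024 ≥ f_y/E_s = 0.0021, so compression steel does yield.
M_n = (A_s − A'_s) f_y (d − a/2) + A'_s f_y (d − d') = [1722250 × (660 − 91.92) + 419150 × (660 − 48)] × 10⁻⁶ = 978.38 + 256.52 = 1234.90 kN·m.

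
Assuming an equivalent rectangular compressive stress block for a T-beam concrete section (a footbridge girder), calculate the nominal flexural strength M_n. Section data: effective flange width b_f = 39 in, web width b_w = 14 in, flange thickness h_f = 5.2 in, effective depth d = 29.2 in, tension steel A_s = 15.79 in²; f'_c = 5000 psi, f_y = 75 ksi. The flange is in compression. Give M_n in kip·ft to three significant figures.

M_n ≈ 2480 kip·ft

Tension: T = A_s f_y = 15.79 × 75 = 1184.25 kips.
Try a within the flange: a = T/(0.85 f'_c b_f) = 1184.25/(0.85 × 5 × 39) = 7.145 in.
a = 7.145 > h_f = 5.2 in: the block extends into the web. Split into flange-overhang and web parts.
C_f = 0.85 f'_c (b_f − b_w) h_f = 0.85 × 5 × (39 − 14) × 5.2 = 552.5 kips.
Remaining web compression depth: a_w = (T − C_f)/(0.85 f'_c b_w) = (1184.25 − 552.5)/(0.85 × 5 × 14) = 10.618 in.
M_n = C_f(d − h_f/2) + (T − C_f)(d − a_w/2) = 552.5 × (29.2 − 2.6) + 631.75 × (29.2 − 5.309) = 14696.5 + 15093.1 = 29789.6 kip·in.
M_n = 29789.6/12 = 2482.47 kip·ft.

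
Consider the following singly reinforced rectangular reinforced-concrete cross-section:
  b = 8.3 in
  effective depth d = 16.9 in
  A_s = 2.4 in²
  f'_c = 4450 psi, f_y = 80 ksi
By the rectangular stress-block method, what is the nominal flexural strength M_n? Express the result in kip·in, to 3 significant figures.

T = A_s f_y = 2.4 × 80 = 192 kips.
a = T/(0.85 f'_c b) = 192/(0.85 × 4.45 × 8.3) = 6.116 in.
M_n = T(d − a/2) = 192 × (16.9 − 3.058) = 2657.7 kip·in.

M_n ≈ 2660 kip·in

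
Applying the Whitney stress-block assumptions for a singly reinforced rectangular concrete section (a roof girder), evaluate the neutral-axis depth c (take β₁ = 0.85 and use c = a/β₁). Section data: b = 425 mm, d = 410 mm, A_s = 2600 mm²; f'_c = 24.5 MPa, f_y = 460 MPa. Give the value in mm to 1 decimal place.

T = A_s f_y = 2600 × 460 = 1196000 N = 1196 kN.
Setting C = 0.85 f'_c a b equal to T: a = 1196000/(0.85 × 24.5 × 425) = 135.132 mm.
With β₁ = 0.85, c = a/β₁ = 135.132/0.85 = 159.0 mm.

c ≈ 159.0 mm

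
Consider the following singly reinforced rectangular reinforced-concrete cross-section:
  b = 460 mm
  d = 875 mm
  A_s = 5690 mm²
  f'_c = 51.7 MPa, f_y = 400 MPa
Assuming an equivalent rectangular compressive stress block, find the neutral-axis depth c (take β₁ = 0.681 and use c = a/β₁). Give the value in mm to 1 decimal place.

T = A_s f_y = 5690 × 400 = 2276000 N = 2276 kN.
Setting C = 0.85 f'_c a b equal to T: a = 2276000/(0.85 × 51.7 × 460) = 112.591 mm.
With β₁ = 0.681, c = a/β₁ = 112.591/0.681 = 165.3 mm.

c ≈ 165.3 mm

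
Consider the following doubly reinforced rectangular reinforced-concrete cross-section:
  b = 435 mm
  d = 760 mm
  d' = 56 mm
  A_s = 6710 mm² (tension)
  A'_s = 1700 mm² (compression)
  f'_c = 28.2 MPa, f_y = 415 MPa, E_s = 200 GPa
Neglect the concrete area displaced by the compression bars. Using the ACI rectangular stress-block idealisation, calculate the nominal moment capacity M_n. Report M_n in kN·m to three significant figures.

Assume both tension and compression steel yield.
Net tension couple steel: A_s − A'_s = 5010 mm².
a = (A_s − A'_s) f_y / (0.85 f'_c b) = 2079150/(0.85 × 28.2 × 435) = 199.40 mm.
c = a/β₁ = 199.40/0.849 = 234.86 mm; ε'_s = 0.003(c − d')/c = 0.0023 ≥ f_y/E_s = 0.0021, so compression steel does yield.
M_n = (A_s − A'_s) f_y (d − a/2) + A'_s f_y (d − d') = [2079150 × (760 − 99.7) + 705500 × (760 − 56)] × 10⁻⁶ = 1372.86 + 496.67 = 1869.53 kN·m.

M_n ≈ 1870 kN·m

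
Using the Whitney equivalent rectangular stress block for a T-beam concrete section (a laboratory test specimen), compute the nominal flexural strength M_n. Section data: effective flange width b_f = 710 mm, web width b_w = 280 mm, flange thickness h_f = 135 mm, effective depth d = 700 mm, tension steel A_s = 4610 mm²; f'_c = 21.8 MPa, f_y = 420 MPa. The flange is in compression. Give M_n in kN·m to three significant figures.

Tension: T = A_s f_y = 4610 × 420 = 1936200 N.
Try a within the flange: a = T/(0.85 f'_c b_f) = 1936200/(0.85 × 21.8 × 710) = 147.17 mm.
a = 147.17 > h_f = 135 mm: the block extends into the web. Split into flange-overhang and web parts.
C_f = 0.85 f'_c (b_f − b_w) h_f = 0.85 × 21.8 × (710 − 280) × 135 = 1075667 N.
Remaining web compression depth: a_w = (T − C_f)/(0.85 f'_c b_w) = (1936200 − 1075667)/(0.85 × 21.8 × 280) = 165.86 mm.
M_n = C_f(d − h_f/2) + (T − C_f)(d − a_w/2) = 1075667 × (700 − 67.5) + 860533 × (700 − 82.93) = 680.36 + 531.01 = 1211.37 × 10⁶ N·mm.
M_n = 1211.37 kN·m.

M_n ≈ 1210 kN·m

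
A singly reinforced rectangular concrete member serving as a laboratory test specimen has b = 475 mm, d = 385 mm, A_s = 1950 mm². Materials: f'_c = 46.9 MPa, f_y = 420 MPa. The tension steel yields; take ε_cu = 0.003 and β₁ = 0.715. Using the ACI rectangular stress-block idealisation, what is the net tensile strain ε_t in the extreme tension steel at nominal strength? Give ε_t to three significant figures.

ε_t ≈ 0.0161

a = A_s f_y/(0.85 f'_c b) = 43.25 mm.
β₁ = 0.715, so c = a/β₁ = 43.25/0.715 = 60.49 mm.
From the linear strain diagram with ε_cu = 0.003: ε_t = 0.003 (d − c)/c = 0.003 × (385 − 60.49)/60.49 = 0.0161.
Since ε_t ≥ 0.005, the section is tension-controlled.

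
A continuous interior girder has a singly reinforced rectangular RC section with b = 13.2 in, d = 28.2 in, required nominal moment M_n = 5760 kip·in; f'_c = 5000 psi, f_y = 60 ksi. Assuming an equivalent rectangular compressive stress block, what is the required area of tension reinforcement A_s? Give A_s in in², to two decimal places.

From M_n = 0.85 f'_c a b (d − a/2):
a = d − √(d² − 2M_n/(0.85 f'_c b)) = 28.2 − √(28.2² − 2 × 5760/(0.85 × 5 × 13.2)) = 3.912 in.
A_s = 0.85 f'_c a b / f_y = 0.85 × 5 × 3.912 × 13.2 / 60 = 3.658 in².

A_s ≈ 3.66 in²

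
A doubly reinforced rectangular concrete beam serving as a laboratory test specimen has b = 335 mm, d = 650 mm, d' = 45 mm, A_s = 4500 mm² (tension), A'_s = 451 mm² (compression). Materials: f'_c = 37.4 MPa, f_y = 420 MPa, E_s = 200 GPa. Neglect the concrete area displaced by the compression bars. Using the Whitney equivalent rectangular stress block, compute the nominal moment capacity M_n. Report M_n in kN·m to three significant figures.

M_n ≈ 1080 kN·m

Assume both tension and compression steel yield.
Net tension couple steel: A_s − A'_s = 4049 mm².
a = (A_s − A'_s) f_y / (0.85 f'_c b) = 1700580/(0.85 × 37.4 × 335) = 159.68 mm.
c = a/β₁ = 159.68/0.783 = 203.93 mm; ε'_s = 0.003(c − d')/c = 0.0023 ≥ f_y/E_s = 0.0021, so compression steel does yield.
M_n = (A_s − A'_s) f_y (d − a/2) + A'_s f_y (d − d') = [1700580 × (650 − 79.84) + 189420 × (650 − 45)] × 10⁻⁶ = 969.60 + 114.60 = 1084.20 kN·m.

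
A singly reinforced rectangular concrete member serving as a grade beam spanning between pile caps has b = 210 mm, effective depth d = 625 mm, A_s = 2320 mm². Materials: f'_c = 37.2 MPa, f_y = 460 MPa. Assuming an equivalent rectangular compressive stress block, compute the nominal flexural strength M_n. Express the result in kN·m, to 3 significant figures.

T = A_s f_y = 2320 × 460 = 1067200 N = 1067.2 kN.
From C = T: a = T/(0.85 f'_c b) = 1067200/(0.85 × 37.2 × 210) = 160.72 mm.
M_n = T(d − a/2) = 1067.2 kN × (625 − 80.36) mm = 581.24 kN·m.

M_n ≈ 581 kN·m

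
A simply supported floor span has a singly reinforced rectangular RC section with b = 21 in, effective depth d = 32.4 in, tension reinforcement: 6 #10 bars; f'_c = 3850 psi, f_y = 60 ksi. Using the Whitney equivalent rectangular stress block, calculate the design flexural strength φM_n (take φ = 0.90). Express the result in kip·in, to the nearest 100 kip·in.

A_s = 6 × 1.27 = 7.62 in².
T = A_s f_y = 7.62 × 60 = 457.2 kips.
a = T/(0.85 f'_c b) = 457.2/(0.85 × 3.85 × 21) = 6.653 in.
M_n = T(d − a/2) = 457.2 × (32.4 − 3.3265) = 13292.4 kip·in.
φM_n = 0.90 × 13292.4 = 11963.2 kip·in.

φM_n ≈ 12000 kip·in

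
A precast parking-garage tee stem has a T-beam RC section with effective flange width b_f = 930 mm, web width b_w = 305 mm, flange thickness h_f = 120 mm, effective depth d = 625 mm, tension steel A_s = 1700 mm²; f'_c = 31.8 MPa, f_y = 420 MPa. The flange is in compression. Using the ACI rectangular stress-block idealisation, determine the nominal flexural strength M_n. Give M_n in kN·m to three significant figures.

M_n ≈ 436 kN·m

Tension: T = A_s f_y = 1700 × 420 = 714000 N.
Try a within the flange: a = T/(0.85 f'_c b_f) = 714000/(0.85 × 31.8 × 930) = 28.40 mm.
Since a = 28.40 ≤ h_f = 120 mm, the stress block lies entirely in the flange; analyse as a rectangular beam of width b_f.
M_n = T(d − a/2) = 714000 × (625 − 14.2) = 436.11 × 10⁶ N·mm.
M_n = 436.11 kN·m.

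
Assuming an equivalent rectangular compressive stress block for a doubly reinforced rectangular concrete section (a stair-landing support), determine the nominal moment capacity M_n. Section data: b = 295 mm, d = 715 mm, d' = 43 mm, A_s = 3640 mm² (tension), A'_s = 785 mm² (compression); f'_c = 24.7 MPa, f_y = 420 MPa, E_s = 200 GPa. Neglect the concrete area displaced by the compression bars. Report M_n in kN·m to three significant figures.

Assume both tension and compression steel yield.
Net tension couple steel: A_s − A'_s = 2855 mm².
a = (A_s − A'_s) f_y / (0.85 f'_c b) = 1199100/(0.85 × 24.7 × 295) = 193.61 mm.
c = a/β₁ = 193.61/0.85 = 227.78 mm; ε'_s = 0.003(c − d')/c = 0.0024 ≥ f_y/E_s = 0.0021, so compression steel does yield.
M_n = (A_s − A'_s) f_y (d − a/2) + A'_s f_y (d − d') = [1199100 × (715 − 96.805) + 329700 × (715 − 43)] × 10⁻⁶ = 741.28 + 221.56 = 962.84 kN·m.

M_n ≈ 963 kN·m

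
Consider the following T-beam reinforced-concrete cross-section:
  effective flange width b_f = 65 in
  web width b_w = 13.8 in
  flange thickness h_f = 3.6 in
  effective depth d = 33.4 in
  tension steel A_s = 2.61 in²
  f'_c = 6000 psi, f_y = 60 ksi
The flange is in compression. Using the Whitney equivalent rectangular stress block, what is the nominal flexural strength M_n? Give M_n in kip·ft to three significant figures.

Tension: T = A_s f_y = 2.61 × 60 = 156.6 kips.
Try a within the flange: a = T/(0.85 f'_c b_f) = 156.6/(0.85 × 6 × 65) = 0.472 in.
Since a = 0.472 ≤ h_f = 3.6 in, the stress block lies entirely in the flange; analyse as a rectangular beam of width b_f.
M_n = T(d − a/2) = 156.6 × (33.4 − 0.236) = 5193.5 kip·in.
M_n = 5193.5/12 = 432.79 kip·ft.

M_n ≈ 433 kip·ft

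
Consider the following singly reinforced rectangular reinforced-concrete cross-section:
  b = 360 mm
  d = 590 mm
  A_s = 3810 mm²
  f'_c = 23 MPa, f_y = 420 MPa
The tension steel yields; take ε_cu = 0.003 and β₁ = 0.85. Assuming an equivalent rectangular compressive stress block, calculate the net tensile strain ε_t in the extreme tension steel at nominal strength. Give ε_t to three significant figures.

ε_t ≈ 0.00362

a = A_s f_y/(0.85 f'_c b) = 227.37 mm.
β₁ = 0.85, so c = a/β₁ = 227.37/0.85 = 267.49 mm.
From the linear strain diagram with ε_cu = 0.003: ε_t = 0.003 (d − c)/c = 0.003 × (590 − 267.49)/267.49 = 0.00362.
ε_t < 0.004 — the section is over-reinforced for flexure under ACI limits.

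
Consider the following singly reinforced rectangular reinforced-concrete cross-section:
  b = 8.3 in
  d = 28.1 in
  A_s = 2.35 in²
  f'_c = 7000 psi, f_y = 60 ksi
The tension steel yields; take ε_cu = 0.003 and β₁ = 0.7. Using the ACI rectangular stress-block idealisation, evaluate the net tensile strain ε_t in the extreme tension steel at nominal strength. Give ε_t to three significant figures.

a = A_s f_y/(0.85 f'_c b) = 2.855 in.
β₁ = 0.7, so c = a/β₁ = 2.855/0.7 = 4.079 in.
From the linear strain diagram with ε_cu = 0.003: ε_t = 0.003 (d − c)/c = 0.003 × (28.1 − 4.079)/4.079 = 0.0177.
Since ε_t ≥ 0.005, the section is tension-controlled.

ε_t ≈ 0.0177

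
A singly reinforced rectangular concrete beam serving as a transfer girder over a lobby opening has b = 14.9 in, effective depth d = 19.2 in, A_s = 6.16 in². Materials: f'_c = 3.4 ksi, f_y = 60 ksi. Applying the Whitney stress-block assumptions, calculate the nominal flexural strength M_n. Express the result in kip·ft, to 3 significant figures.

M_n ≈ 459 kip·ft

T = A_s f_y = 6.16 × 60 = 369.6 kips.
a = T/(0.85 f'_c b) = 369.6/(0.85 × 3.4 × 14.9) = 8.583 in.
M_n = T(d − a/2) = 369.6 × (19.2 − 4.2915) = 5510.2 kip·in = 5510.2/12 = 459.18 kip·ft.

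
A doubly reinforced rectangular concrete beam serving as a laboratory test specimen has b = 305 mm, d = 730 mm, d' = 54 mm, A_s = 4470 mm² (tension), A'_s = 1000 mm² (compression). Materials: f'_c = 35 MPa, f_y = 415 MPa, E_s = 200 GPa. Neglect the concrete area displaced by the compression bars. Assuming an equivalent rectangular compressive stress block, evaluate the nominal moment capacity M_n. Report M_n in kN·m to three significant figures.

Assume both tension and compression steel yield.
Net tension couple steel: A_s − A'_s = 3470 mm².
a = (A_s − A'_s) f_y / (0.85 f'_c b) = 1440050/(0.85 × 35 × 305) = 158.71 mm.
c = a/β₁ = 158.71/0.8 = 198.39 mm; ε'_s = 0.003(c − d')/c = 0.0022 ≥ f_y/E_s = 0.0021, so compression steel does yield.
M_n = (A_s − A'_s) f_y (d − a/2) + A'_s f_y (d − d') = [1440050 × (730 − 79.355) + 415000 × (730 − 54)] × 10⁻⁶ = 936.96 + 280.54 = 1217.50 kN·m.

M_n ≈ 1220 kN·m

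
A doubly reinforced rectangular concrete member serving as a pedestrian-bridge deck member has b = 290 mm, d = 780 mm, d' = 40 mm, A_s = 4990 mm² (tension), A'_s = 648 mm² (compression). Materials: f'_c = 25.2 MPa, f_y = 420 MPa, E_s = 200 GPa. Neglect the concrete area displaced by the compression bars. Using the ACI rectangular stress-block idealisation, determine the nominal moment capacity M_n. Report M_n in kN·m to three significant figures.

M_n ≈ 1360 kN·m

Assume both tension and compression steel yield.
Net tension couple steel: A_s − A'_s = 4342 mm².
a = (A_s − A'_s) f_y / (0.85 f'_c b) = 1823640/(0.85 × 25.2 × 290) = 293.58 mm.
c = a/β₁ = 293.58/0.85 = 345.39 mm; ε'_s = 0.003(c − d')/c = 0.0027 ≥ f_y/E_s = 0.0021, so compression steel does yield.
M_n = (A_s − A'_s) f_y (d − a/2) + A'_s f_y (d − d') = [1823640 × (780 − 146.79) + 272160 × (780 − 40)] × 10⁻⁶ = 1154.75 + 201.40 = 1356.15 kN·m.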